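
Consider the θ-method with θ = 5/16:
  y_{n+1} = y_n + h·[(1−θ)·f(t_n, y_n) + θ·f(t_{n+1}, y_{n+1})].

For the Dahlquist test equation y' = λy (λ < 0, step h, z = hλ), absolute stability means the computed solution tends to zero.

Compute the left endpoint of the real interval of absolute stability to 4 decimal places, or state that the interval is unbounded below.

left endpoint -5.3333.

With y'=λy (z=hλ):
  y_{n+1} = y_n + z·[11/16·y_n + 5/16·y_{n+1}] ⇒ (1 − 5/16z)y_{n+1} = (1 + 11/16z)y_n
  R(z) = (1 + 11/16z)/(1 − 5/16z).

Solve |R(x)|<1 on ℝ⁻.
x=-1.66: |R|=0.0930
R=−1: 1+11/16x = −1+5/16x ⇒ -3/8x=2 ⇒ x=2/(-3/8)=-5.3333
Confirm numerically:
  x=-4.701: |R|=0.90396 <1
  x=-4.114: |R|=0.79995 <1
  x=-3.898: |R|=0.75734 <1
  x=-5.837: |R|=1.06688 >1
  x=-5.624: |R|=1.03953 >1
  x=-5.493: |R|=1.02204 >1
Interval (-5.3333, 0).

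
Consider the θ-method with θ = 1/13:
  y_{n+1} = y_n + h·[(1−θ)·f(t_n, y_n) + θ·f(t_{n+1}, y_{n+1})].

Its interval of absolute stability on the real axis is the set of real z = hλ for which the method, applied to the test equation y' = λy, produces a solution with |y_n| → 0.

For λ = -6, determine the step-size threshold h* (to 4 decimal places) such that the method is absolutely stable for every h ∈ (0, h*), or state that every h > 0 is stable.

With y'=λy (z=hλ):
  y_{n+1} = y_n + z·[12/13·y_n + 1/13·y_{n+1}] ⇒ (1 − 1/13z)y_{n+1} = (1 + 12/13z)y_n
  so R(z) = (1 + 12/13z)/(1 − 1/13z).

Find x<0 with |R(x)|<1.
x=-1.42: |R|=0.2802
R=−1: 1+12/13x = −1+1/13x ⇒ -11/13x=2 ⇒ x=2/(-11/13)=-2.3636
Confirm numerically:
  x=-2.213: |R|=0.89108 <1
  x=-1.349: |R|=0.22218 <1
  x=-0.994: |R|=0.07660 <1
  x=-2.784: |R|=1.29295 >1
  x=-2.588: |R|=1.15833 >1
Stable set (-2.3636, 0).

(-2.3636,0); λ=-6 ⇒ h* = (26/11)/6 = 0.3939.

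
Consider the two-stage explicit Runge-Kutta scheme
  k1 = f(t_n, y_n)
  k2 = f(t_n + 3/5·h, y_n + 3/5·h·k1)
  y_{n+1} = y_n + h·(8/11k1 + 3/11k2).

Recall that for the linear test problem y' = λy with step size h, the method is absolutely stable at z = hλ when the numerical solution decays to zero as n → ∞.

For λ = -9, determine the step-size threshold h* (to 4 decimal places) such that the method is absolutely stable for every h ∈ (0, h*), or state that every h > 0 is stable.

Test eqn y'=λy, z=hλ:
  k1=λy_n ⇒ h·k1=z·y_n;  k2=λ(1+3/5z)y_n ⇒ h·k2=z(1+3/5z)y_n
  y_{n+1}/y_n = 1 + 8/11z + 3/11z(1+3/5z) = 1 + z + 9/55z²
  ⇒ R(z) = 1 + z + 9/55z².

Find x<0 with |R(x)|<1.
x=-0.84: |R|=0.2755
R=1: x+9/55x²=0 ⇒ x=−55/9=-6.1111; min R=1−1/(4·9/55)=-0.5278>−1
Confirm numerically:
  x=-6.065: |R|=0.95424 <1
  x=-3.298: |R|=0.51816 <1
  x=-2.607: |R|=0.49485 <1
  x=-6.410: |R|=1.31351 >1
  x=-6.358: |R|=1.25686 >1
  x=-6.256: |R|=1.14832 >1
Stable set (-6.1111, 0).

(-6.1111,0); λ=-9 ⇒ h* = (55/9)/9 = 0.6790.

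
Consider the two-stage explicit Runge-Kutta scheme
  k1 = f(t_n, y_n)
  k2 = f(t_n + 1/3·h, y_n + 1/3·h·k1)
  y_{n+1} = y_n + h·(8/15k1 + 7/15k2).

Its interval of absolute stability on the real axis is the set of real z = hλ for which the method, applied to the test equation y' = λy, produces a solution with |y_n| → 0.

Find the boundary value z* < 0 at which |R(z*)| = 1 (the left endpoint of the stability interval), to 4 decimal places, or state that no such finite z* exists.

z* = -6.4286.

On y'=λy, z=hλ:
  k1=λy_n ⇒ h·k1=z·y_n;  k2=λ(1+1/3z)y_n ⇒ h·k2=z(1+1/3z)y_n
  y_{n+1}/y_n = 1 + 8/15z + 7/15z(1+1/3z) = 1 + z + 7/45z²
  ⇒ R(z) = 1 + z + 7/45z².

Find x<0 with |R(x)|<1.
x=-0.31: |R|=0.7049
R=1: x+7/45x²=0 ⇒ x=−45/7=-6.4286; min R=1−1/(4·7/45)=-0.6071>−1
Confirm numerically:
  x=-5.814: |R|=0.44418 <1
  x=-5.479: |R|=0.19069 <1
  x=-5.297: |R|=0.06761 <1
  x=-6.689: |R|=1.27098 >1
  x=-6.571: |R|=1.14558 >1
Interval (-6.4286, 0).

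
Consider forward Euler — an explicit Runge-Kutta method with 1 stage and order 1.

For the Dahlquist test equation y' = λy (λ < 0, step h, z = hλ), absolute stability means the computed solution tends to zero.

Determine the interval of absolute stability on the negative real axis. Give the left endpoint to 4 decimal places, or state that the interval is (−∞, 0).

Set f=λy, z=hλ:
  order 1, 1-stage ⇒ R(z)=1+z
  (e.g. R(-1.28)=-0.28000, |R|=0.28000)

Boundary: |R(x)|=1, x<0.
x=-1.28: |R|=0.2800
|R(-1.31)|=0.3100 |R(-0.9)|=0.1000 |R(-0.59)|=0.4100
Bisect:
  x_lo=-2.5994 |R|=1.5994  x_hi=-0.0979 |R|=0.9021
  mid=-1.34867 |R|=0.34867 →hi
  mid=-1.97405 |R|=0.97405 →hi
  mid=-2.28674 |R|=1.28674 →lo
  mid=-2.13040 |R|=1.13040 →lo
  mid=-2.05223 |R|=1.05223 →lo
  mid=-2.01314 |R|=1.01314 →lo
  mid=-1.99360 |R|=0.99360 →hi
  ...
  [-2.00001,-1.99986] ⇒ x*=-2.0000
Interval (-2.0000, 0).

z∈(-2.0000,0).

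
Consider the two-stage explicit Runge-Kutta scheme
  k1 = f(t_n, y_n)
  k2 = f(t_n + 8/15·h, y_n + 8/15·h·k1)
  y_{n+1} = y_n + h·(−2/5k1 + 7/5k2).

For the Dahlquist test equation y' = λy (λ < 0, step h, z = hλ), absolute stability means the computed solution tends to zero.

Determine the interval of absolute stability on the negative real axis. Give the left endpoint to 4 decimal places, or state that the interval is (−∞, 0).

(-1.3393, 0).

On y'=λy, z=hλ:
  k1=λy_n ⇒ h·k1=z·y_n;  k2=λ(1+8/15z)y_n ⇒ h·k2=z(1+8/15z)y_n
  y_{n+1}/y_n = 1 − 2/5z + 7/5z(1+8/15z) = 1 + z + 56/75z²
  so R(z) = 1 + z + 56/75z².

Need |R(x)|<1, x<0.
x=-1.39: |R|=1.0526
R=1: x+56/75x²=0 ⇒ x=−75/56=-1.3393; min R=1−1/(4·56/75)=0.6652>−1
Confirm numerically:
  x=-1.256: |R|=0.92189 <1
  x=-1.206: |R|=0.87998 <1
  x=-0.976: |R|=0.73526 <1
  x=-0.777: |R|=0.67378 <1
  x=-1.834: |R|=1.67746 >1
  x=-1.427: |R|=1.09346 >1
Interval (-1.3393, 0).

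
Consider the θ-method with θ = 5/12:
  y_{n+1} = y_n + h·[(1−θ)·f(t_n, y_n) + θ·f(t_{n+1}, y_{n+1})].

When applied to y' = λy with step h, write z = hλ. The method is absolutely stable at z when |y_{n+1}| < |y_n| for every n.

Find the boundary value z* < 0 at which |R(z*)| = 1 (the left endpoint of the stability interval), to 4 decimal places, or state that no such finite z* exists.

z* = -12.0000.

Test eqn y'=λy, z=hλ:
  y_{n+1} = y_n + z·[7/12·y_n + 5/12·y_{n+1}] ⇒ (1 − 5/12z)y_{n+1} = (1 + 7/12z)y_n
  R(z) = (1 + 7/12z)/(1 − 5/12z).

Solve |R(x)|<1 on ℝ⁻.
x=-1.17: |R|=0.2134
R=−1: 1+7/12x = −1+5/12x ⇒ -1/6x=2 ⇒ x=2/(-1/6)=-12.0000
Confirm numerically:
  x=-11.900: |R|=0.99720 <1
  x=-7.335: |R|=0.80832 <1
  x=-6.113: |R|=0.72339 <1
  x=-5.686: |R|=0.68766 <1
  x=-12.438: |R|=1.01181 >1
  x=-12.239: |R|=1.00653 >1
  x=-12.066: |R|=1.00182 >1
So |R|<1 on (-12.0000, 0).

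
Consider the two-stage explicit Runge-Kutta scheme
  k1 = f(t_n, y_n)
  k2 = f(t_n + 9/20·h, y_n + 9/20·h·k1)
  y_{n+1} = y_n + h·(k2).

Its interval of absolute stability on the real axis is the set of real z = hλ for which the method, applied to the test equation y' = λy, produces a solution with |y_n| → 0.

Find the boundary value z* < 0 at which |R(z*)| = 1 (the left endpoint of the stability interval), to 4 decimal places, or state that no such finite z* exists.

left endpoint -2.2222.

On y'=λy, z=hλ:
  k1=λy_n ⇒ h·k1=z·y_n;  k2=λ(1+9/20z)y_n ⇒ h·k2=z(1+9/20z)y_n
  y_{n+1}/y_n = 1 + z(1+9/20z) = 1 + z + 9/20z²
  Hence R(z) = 1 + z + 9/20z².

Boundary: |R(x)|=1, x<0.
x=-0.4: |R|=0.6720
R=1: x+9/20x²=0 ⇒ x=−20/9=-2.2222; min R=1−1/(4·9/20)=0.4444>−1
Confirm numerically:
  x=-1.399: |R|=0.48174 <1
  x=-1.276: |R|=0.45668 <1
  x=-1.173: |R|=0.44617 <1
  x=-1.082: |R|=0.44483 <1
  x=-2.586: |R|=1.42333 >1
  x=-2.462: |R|=1.26565 >1
  x=-2.310: |R|=1.09125 >1
Stable set (-2.2222, 0).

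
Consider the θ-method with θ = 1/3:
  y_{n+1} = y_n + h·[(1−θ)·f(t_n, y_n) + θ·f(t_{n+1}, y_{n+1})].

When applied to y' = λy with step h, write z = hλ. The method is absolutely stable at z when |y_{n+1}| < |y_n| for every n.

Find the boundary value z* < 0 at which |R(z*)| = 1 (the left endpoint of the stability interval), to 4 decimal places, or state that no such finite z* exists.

z* = -6.0000.

Test eqn y'=λy, z=hλ:
  y_{n+1} = y_n + z·[2/3·y_n + 1/3·y_{n+1}] ⇒ (1 − 1/3z)y_{n+1} = (1 + 2/3z)y_n
  so R(z) = (1 + 2/3z)/(1 − 1/3z).

Need |R(x)|<1, x<0.
x=-0.54: |R|=0.5424
R=−1: 1+2/3x = −1+1/3x ⇒ -1/3x=2 ⇒ x=2/(-1/3)=-6.0000
Confirm numerically:
  x=-5.708: |R|=0.96647 <1
  x=-3.097: |R|=0.52386 <1
  x=-2.711: |R|=0.42409 <1
  x=-2.462: |R|=0.35225 <1
  x=-6.329: |R|=1.03527 >1
  x=-6.251: |R|=1.02713 >1
So |R|<1 on (-6.0000, 0).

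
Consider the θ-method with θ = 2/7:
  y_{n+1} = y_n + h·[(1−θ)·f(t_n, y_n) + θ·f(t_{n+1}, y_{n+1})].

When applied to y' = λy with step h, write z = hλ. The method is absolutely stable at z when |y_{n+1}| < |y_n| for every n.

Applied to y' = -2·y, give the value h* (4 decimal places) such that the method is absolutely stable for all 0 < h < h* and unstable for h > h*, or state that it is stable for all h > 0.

(-4.6667,0); λ=-2 ⇒ h* = (14/3)/2 = 2.3333.

On y'=λy, z=hλ:
  y_{n+1} = y_n + z·[5/7·y_n + 2/7·y_{n+1}] ⇒ (1 − 2/7z)y_{n+1} = (1 + 5/7z)y_n
  Hence R(z) = (1 + 5/7z)/(1 − 2/7z).

Need |R(x)|<1, x<0.
x=-0.41: |R|=0.6330
R=−1: 1+5/7x = −1+2/7x ⇒ -3/7x=2 ⇒ x=2/(-3/7)=-4.6667
Confirm numerically:
  x=-4.112: |R|=0.89070 <1
  x=-3.276: |R|=0.69215 <1
  x=-1.914: |R|=0.23735 <1
  x=-5.152: |R|=1.08414 >1
  x=-4.939: |R|=1.04841 >1
  x=-4.734: |R|=1.01227 >1
Stable set (-4.6667, 0).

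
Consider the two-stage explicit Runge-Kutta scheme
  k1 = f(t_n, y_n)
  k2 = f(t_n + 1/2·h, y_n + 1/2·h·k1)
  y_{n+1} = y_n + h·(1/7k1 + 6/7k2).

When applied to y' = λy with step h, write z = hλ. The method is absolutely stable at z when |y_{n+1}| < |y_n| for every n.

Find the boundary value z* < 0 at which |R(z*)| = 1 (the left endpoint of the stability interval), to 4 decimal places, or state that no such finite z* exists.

On y'=λy, z=hλ:
  k1=λy_n ⇒ h·k1=z·y_n;  k2=λ(1+1/2z)y_n ⇒ h·k2=z(1+1/2z)y_n
  y_{n+1}/y_n = 1 + 1/7z + 6/7z(1+1/2z) = 1 + z + 3/7z²
  R(z) = 1 + z + 3/7z².

Boundary: |R(x)|=1, x<0.
x=-1.38: |R|=0.4362
R=1: x+3/7x²=0 ⇒ x=−7/3=-2.3333; min R=1−1/(4·3/7)=0.4167>−1
Confirm numerically:
  x=-1.802: |R|=0.58966 <1
  x=-1.707: |R|=0.54179 <1
  x=-1.056: |R|=0.42192 <1
  x=-2.796: |R|=1.55441 >1
  x=-2.750: |R|=1.49107 >1
Interval (-2.3333, 0).

left endpoint -2.3333.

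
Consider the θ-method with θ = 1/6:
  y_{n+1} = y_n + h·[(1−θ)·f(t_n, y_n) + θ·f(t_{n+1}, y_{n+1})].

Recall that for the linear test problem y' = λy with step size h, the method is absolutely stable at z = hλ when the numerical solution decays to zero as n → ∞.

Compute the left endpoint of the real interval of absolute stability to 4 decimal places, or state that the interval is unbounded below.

left endpoint -3.0000.

On y'=λy, z=hλ:
  y_{n+1} = y_n + z·[5/6·y_n + 1/6·y_{n+1}] ⇒ (1 − 1/6z)y_{n+1} = (1 + 5/6z)y_n
  so R(z) = (1 + 5/6z)/(1 − 1/6z).

Boundary: |R(x)|=1, x<0.
x=-1.2: |R|=0.0000
R=−1: 1+5/6x = −1+1/6x ⇒ -2/3x=2 ⇒ x=2/(-2/3)=-3.0000
Confirm numerically:
  x=-2.535: |R|=0.78207 <1
  x=-1.849: |R|=0.41343 <1
  x=-1.611: |R|=0.27000 <1
  x=-3.550: |R|=1.23037 >1
  x=-3.509: |R|=1.21411 >1
  x=-3.193: |R|=1.08398 >1
So |R|<1 on (-3.0000, 0).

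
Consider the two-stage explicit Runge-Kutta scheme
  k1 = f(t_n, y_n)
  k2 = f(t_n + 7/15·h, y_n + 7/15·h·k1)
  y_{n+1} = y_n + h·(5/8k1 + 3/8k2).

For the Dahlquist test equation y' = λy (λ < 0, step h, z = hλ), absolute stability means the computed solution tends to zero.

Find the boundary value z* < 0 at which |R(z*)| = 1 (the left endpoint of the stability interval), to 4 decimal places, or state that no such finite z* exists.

Set f=λy, z=hλ:
  k1=λy_n ⇒ h·k1=z·y_n;  k2=λ(1+7/15z)y_n ⇒ h·k2=z(1+7/15z)y_n
  y_{n+1}/y_n = 1 + 5/8z + 3/8z(1+7/15z) = 1 + z + 7/40z²
  so R(z) = 1 + z + 7/40z².

Boundary: |R(x)|=1, x<0.
x=-0.54: |R|=0.5110
R=1: x+7/40x²=0 ⇒ x=−40/7=-5.7143; min R=1−1/(4·7/40)=-0.4286>−1
Confirm numerically:
  x=-5.212: |R|=0.54187 <1
  x=-4.387: |R|=0.01899 <1
  x=-3.272: |R|=0.39845 <1
  x=-6.117: |R|=1.43110 >1
  x=-6.056: |R|=1.36215 >1
Interval (-5.7143, 0).

z* = -5.7143.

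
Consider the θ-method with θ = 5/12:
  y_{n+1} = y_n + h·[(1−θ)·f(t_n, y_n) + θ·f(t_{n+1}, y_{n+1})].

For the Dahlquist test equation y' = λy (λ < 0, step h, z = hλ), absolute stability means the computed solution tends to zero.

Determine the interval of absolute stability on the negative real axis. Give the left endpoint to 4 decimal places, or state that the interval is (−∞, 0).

(-12.0000, 0).

On y'=λy, z=hλ:
  y_{n+1} = y_n + z·[7/12·y_n + 5/12·y_{n+1}] ⇒ (1 − 5/12z)y_{n+1} = (1 + 7/12z)y_n
  ⇒ R(z) = (1 + 7/12z)/(1 − 5/12z).

Need |R(x)|<1, x<0.
x=-0.75: |R|=0.4286
R=−1: 1+7/12x = −1+5/12x ⇒ -1/6x=2 ⇒ x=2/(-1/6)=-12.0000
Confirm numerically:
  x=-11.810: |R|=0.99465 <1
  x=-6.135: |R|=0.72513 <1
  x=-5.209: |R|=0.64300 <1
  x=-12.518: |R|=1.01389 >1
  x=-12.383: |R|=1.01036 >1
  x=-12.093: |R|=1.00257 >1
Stable set (-12.0000, 0).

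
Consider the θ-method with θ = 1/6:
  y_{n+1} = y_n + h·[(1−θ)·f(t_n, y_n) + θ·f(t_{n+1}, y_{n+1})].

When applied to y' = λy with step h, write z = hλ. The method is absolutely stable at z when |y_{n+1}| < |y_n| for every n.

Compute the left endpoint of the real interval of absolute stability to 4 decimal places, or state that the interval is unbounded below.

z* = -3.0000.

On y'=λy, z=hλ:
  y_{n+1} = y_n + z·[5/6·y_n + 1/6·y_{n+1}] ⇒ (1 − 1/6z)y_{n+1} = (1 + 5/6z)y_n
  Hence R(z) = (1 + 5/6z)/(1 − 1/6z).

Boundary: |R(x)|=1, x<0.
x=-1.3: |R|=0.0685
R=−1: 1+5/6x = −1+1/6x ⇒ -2/3x=2 ⇒ x=2/(-2/3)=-3.0000
Confirm numerically:
  x=-2.630: |R|=0.82851 <1
  x=-2.582: |R|=0.80517 <1
  x=-1.904: |R|=0.44534 <1
  x=-1.637: |R|=0.28611 <1
  x=-3.297: |R|=1.12778 >1
  x=-3.225: |R|=1.09756 >1
So |R|<1 on (-3.0000, 0).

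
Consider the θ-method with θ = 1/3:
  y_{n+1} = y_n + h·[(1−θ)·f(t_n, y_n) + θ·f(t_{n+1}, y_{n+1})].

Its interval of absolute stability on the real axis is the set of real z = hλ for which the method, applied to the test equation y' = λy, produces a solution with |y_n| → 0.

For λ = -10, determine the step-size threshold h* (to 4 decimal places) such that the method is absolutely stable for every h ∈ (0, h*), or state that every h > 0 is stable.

(-6.0000,0); λ=-10 ⇒ h* = (6)/10 = 0.6000.

On y'=λy, z=hλ:
  y_{n+1} = y_n + z·[2/3·y_n + 1/3·y_{n+1}] ⇒ (1 − 1/3z)y_{n+1} = (1 + 2/3z)y_n
  Hence R(z) = (1 + 2/3z)/(1 − 1/3z).

Boundary: |R(x)|=1, x<0.
x=-1.77: |R|=0.1132
R=−1: 1+2/3x = −1+1/3x ⇒ -1/3x=2 ⇒ x=2/(-1/3)=-6.0000
Confirm numerically:
  x=-5.011: |R|=0.87654 <1
  x=-4.611: |R|=0.81750 <1
  x=-2.723: |R|=0.42740 <1
  x=-6.591: |R|=1.06162 >1
  x=-6.049: |R|=1.00541 >1
Interval (-6.0000, 0).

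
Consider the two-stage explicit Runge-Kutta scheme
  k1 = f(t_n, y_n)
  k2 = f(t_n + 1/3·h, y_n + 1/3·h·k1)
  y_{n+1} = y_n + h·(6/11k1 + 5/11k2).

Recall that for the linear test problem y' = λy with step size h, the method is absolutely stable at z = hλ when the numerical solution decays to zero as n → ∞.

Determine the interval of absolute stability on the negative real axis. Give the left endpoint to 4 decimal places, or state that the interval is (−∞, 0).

On y'=λy, z=hλ:
  k1=λy_n ⇒ h·k1=z·y_n;  k2=λ(1+1/3z)y_n ⇒ h·k2=z(1+1/3z)y_n
  y_{n+1}/y_n = 1 + 6/11z + 5/11z(1+1/3z) = 1 + z + 5/33z²
  Hence R(z) = 1 + z + 5/33z².

Need |R(x)|<1, x<0.
x=-0.83: |R|=0.2744
R=1: x+5/33x²=0 ⇒ x=−33/5=-6.6000; min R=1−1/(4·5/33)=-0.6500>−1
Confirm numerically:
  x=-5.340: |R|=0.01945 <1
  x=-5.208: |R|=0.09841 <1
  x=-3.294: |R|=0.64999 <1
  x=-7.143: |R|=1.58767 >1
  x=-6.869: |R|=1.27996 >1
Stable set (-6.6000, 0).

z∈(-6.6000,0).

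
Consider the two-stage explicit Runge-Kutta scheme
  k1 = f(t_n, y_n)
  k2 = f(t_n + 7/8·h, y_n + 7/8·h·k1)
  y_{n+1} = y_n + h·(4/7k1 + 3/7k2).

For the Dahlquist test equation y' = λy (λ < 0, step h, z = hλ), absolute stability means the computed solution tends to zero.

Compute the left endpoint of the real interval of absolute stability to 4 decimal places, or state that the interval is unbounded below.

With y'=λy (z=hλ):
  k1=λy_n ⇒ h·k1=z·y_n;  k2=λ(1+7/8z)y_n ⇒ h·k2=z(1+7/8z)y_n
  y_{n+1}/y_n = 1 + 4/7z + 3/7z(1+7/8z) = 1 + z + 3/8z²
  ⇒ R(z) = 1 + z + 3/8z².

Need |R(x)|<1, x<0.
x=-1.57: |R|=0.3543
R=1: x+3/8x²=0 ⇒ x=−8/3=-2.6667; min R=1−1/(4·3/8)=0.3333>−1
Confirm numerically:
  x=-2.217: |R|=0.62616 <1
  x=-2.020: |R|=0.51015 <1
  x=-1.270: |R|=0.33484 <1
  x=-3.111: |R|=1.51837 >1
  x=-3.065: |R|=1.45783 >1
  x=-3.029: |R|=1.41157 >1
So |R|<1 on (-2.6667, 0).

left endpoint -2.6667.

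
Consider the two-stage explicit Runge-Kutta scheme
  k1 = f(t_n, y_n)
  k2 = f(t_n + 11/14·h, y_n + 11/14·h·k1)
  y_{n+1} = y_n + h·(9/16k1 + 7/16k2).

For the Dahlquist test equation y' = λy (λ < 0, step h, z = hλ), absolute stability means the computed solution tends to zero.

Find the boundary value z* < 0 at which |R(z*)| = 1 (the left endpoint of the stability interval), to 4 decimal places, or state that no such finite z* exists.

Set f=λy, z=hλ:
  k1=λy_n ⇒ h·k1=z·y_n;  k2=λ(1+11/14z)y_n ⇒ h·k2=z(1+11/14z)y_n
  y_{n+1}/y_n = 1 + 9/16z + 7/16z(1+11/14z) = 1 + z + 11/32z²
  so R(z) = 1 + z + 11/32z².

Solve |R(x)|<1 on ℝ⁻.
x=-0.78: |R|=0.4291
R=1: x+11/32x²=0 ⇒ x=−32/11=-2.9091; min R=1−1/(4·11/32)=0.2727>−1
Confirm numerically:
  x=-1.509: |R|=0.27375 <1
  x=-1.404: |R|=0.27361 <1
  x=-1.184: |R|=0.29789 <1
  x=-3.013: |R|=1.10762 >1
  x=-2.996: |R|=1.08951 >1
So |R|<1 on (-2.9091, 0).

z* = -2.9091.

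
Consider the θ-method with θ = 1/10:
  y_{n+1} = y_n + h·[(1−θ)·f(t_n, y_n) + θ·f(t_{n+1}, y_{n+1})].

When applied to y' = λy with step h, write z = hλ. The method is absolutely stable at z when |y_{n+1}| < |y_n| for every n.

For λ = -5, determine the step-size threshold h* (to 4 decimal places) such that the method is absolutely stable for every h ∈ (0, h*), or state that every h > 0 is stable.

On y'=λy, z=hλ:
  y_{n+1} = y_n + z·[9/10·y_n + 1/10·y_{n+1}] ⇒ (1 − 1/10z)y_{n+1} = (1 + 9/10z)y_n
  ⇒ R(z) = (1 + 9/10z)/(1 − 1/10z).

Need |R(x)|<1, x<0.
x=-0.61: |R|=0.4251
R=−1: 1+9/10x = −1+1/10x ⇒ -4/5x=2 ⇒ x=2/(-4/5)=-2.5000
Confirm numerically:
  x=-2.139: |R|=0.76209 <1
  x=-2.021: |R|=0.68122 <1
  x=-1.955: |R|=0.63530 <1
  x=-1.863: |R|=0.57043 <1
  x=-2.760: |R|=1.16301 >1
  x=-2.656: |R|=1.09861 >1
So |R|<1 on (-2.5000, 0).

(-2.5000,0); λ=-5 ⇒ h* = (5/2)/5 = 0.5000.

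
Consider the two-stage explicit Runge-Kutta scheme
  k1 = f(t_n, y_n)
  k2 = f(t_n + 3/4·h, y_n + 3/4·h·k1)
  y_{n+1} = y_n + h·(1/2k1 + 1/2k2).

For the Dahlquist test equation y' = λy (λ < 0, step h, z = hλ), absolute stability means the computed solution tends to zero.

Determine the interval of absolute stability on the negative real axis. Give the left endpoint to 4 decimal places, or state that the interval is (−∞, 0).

z∈(-2.6667,0).

Set f=λy, z=hλ:
  k1=λy_n ⇒ h·k1=z·y_n;  k2=λ(1+3/4z)y_n ⇒ h·k2=z(1+3/4z)y_n
  y_{n+1}/y_n = 1 + 1/2z + 1/2z(1+3/4z) = 1 + z + 3/8z²
  ⇒ R(z) = 1 + z + 3/8z².

Need |R(x)|<1, x<0.
x=-0.39: |R|=0.6670
R=1: x+3/8x²=0 ⇒ x=−8/3=-2.6667; min R=1−1/(4·3/8)=0.3333>−1
Confirm numerically:
  x=-2.548: |R|=0.88661 <1
  x=-1.932: |R|=0.46773 <1
  x=-1.362: |R|=0.33364 <1
  x=-1.341: |R|=0.33336 <1
  x=-3.172: |R|=1.60109 >1
  x=-3.031: |R|=1.41411 >1
Interval (-2.6667, 0).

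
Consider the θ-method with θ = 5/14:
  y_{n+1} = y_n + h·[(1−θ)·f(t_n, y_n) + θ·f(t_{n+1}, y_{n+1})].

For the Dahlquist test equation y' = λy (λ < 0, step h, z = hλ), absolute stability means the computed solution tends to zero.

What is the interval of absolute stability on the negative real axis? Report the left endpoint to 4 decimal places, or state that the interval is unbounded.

(-7.0000, 0).

Set f=λy, z=hλ:
  y_{n+1} = y_n + z·[9/14·y_n + 5/14·y_{n+1}] ⇒ (1 − 5/14z)y_{n+1} = (1 + 9/14z)y_n
  ⇒ R(z) = (1 + 9/14z)/(1 − 5/14z).

Need |R(x)|<1, x<0.
x=-0.42: |R|=0.6348
R=−1: 1+9/14x = −1+5/14x ⇒ -2/7x=2 ⇒ x=2/(-2/7)=-7.0000
Confirm numerically:
  x=-6.541: |R|=0.96069 <1
  x=-6.065: |R|=0.91562 <1
  x=-6.039: |R|=0.91302 <1
  x=-7.553: |R|=1.04273 >1
  x=-7.338: |R|=1.02667 >1
  x=-7.164: |R|=1.01317 >1
Stable set (-7.0000, 0).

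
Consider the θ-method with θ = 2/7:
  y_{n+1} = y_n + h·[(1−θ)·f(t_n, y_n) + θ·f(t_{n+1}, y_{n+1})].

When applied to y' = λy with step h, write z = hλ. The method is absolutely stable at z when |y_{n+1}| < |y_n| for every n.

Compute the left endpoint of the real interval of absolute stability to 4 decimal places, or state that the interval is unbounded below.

left endpoint -4.6667.

Test eqn y'=λy, z=hλ:
  y_{n+1} = y_n + z·[5/7·y_n + 2/7·y_{n+1}] ⇒ (1 − 2/7z)y_{n+1} = (1 + 5/7z)y_n
  Hence R(z) = (1 + 5/7z)/(1 − 2/7z).

Find x<0 with |R(x)|<1.
x=-1.44: |R|=0.0202
R=−1: 1+5/7x = −1+2/7x ⇒ -3/7x=2 ⇒ x=2/(-3/7)=-4.6667
Confirm numerically:
  x=-4.340: |R|=0.93750 <1
  x=-3.913: |R|=0.84750 <1
  x=-2.298: |R|=0.38720 <1
  x=-2.109: |R|=0.31601 <1
  x=-4.916: |R|=1.04444 >1
  x=-4.823: |R|=1.02817 >1
Stable set (-4.6667, 0).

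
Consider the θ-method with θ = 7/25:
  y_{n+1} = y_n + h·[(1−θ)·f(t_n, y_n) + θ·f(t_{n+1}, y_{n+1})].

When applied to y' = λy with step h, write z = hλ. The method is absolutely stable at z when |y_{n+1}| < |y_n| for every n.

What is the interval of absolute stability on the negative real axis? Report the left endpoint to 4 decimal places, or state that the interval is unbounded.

z∈(-4.5455,0).

With y'=λy (z=hλ):
  y_{n+1} = y_n + z·[18/25·y_n + 7/25·y_{n+1}] ⇒ (1 − 7/25z)y_{n+1} = (1 + 18/25z)y_n
  so R(z) = (1 + 18/25z)/(1 − 7/25z).

Solve |R(x)|<1 on ℝ⁻.
x=-1.68: |R|=0.1425
R=−1: 1+18/25x = −1+7/25x ⇒ -11/25x=2 ⇒ x=2/(-11/25)=-4.5455
Confirm numerically:
  x=-2.923: |R|=0.60742 <1
  x=-2.436: |R|=0.44821 <1
  x=-2.144: |R|=0.33973 <1
  x=-5.111: |R|=1.10236 >1
  x=-5.008: |R|=1.08472 >1
  x=-4.725: |R|=1.03401 >1
Stable set (-4.5455, 0).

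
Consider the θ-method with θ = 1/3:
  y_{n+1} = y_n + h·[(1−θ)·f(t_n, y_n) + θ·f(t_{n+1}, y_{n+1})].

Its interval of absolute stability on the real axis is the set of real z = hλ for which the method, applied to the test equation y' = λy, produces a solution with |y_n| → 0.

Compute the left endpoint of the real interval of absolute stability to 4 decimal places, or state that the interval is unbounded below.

Set f=λy, z=hλ:
  y_{n+1} = y_n + z·[2/3·y_n + 1/3·y_{n+1}] ⇒ (1 − 1/3z)y_{n+1} = (1 + 2/3z)y_n
  so R(z) = (1 + 2/3z)/(1 − 1/3z).

Need |R(x)|<1, x<0.
x=-0.62: |R|=0.4862
R=−1: 1+2/3x = −1+1/3x ⇒ -1/3x=2 ⇒ x=2/(-1/3)=-6.0000
Confirm numerically:
  x=-5.132: |R|=0.89326 <1
  x=-4.483: |R|=0.79727 <1
  x=-4.452: |R|=0.79227 <1
  x=-4.014: |R|=0.71685 <1
  x=-6.501: |R|=1.05273 >1
  x=-6.224: |R|=1.02428 >1
  x=-6.050: |R|=1.00552 >1
Stable set (-6.0000, 0).

left endpoint -6.0000.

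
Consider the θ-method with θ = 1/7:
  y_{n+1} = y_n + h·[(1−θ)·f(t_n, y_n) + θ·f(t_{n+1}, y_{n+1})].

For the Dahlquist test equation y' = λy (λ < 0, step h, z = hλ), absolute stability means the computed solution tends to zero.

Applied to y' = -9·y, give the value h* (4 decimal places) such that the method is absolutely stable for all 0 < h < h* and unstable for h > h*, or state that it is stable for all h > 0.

(-2.8000,0); λ=-9 ⇒ h* = (14/5)/9 = 0.3111.

On y'=λy, z=hλ:
  y_{n+1} = y_n + z·[6/7·y_n + 1/7·y_{n+1}] ⇒ (1 − 1/7z)y_{n+1} = (1 + 6/7z)y_n
  so R(z) = (1 + 6/7z)/(1 − 1/7z).

Boundary: |R(x)|=1, x<0.
x=-1.19: |R|=0.0171
R=−1: 1+6/7x = −1+1/7x ⇒ -5/7x=2 ⇒ x=2/(-5/7)=-2.8000
Confirm numerically:
  x=-2.074: |R|=0.59996 <1
  x=-1.923: |R|=0.50857 <1
  x=-1.373: |R|=0.14786 <1
  x=-1.241: |R|=0.05412 <1
  x=-3.293: |R|=1.23948 >1
  x=-2.994: |R|=1.09706 >1
  x=-2.881: |R|=1.04099 >1
Interval (-2.8000, 0).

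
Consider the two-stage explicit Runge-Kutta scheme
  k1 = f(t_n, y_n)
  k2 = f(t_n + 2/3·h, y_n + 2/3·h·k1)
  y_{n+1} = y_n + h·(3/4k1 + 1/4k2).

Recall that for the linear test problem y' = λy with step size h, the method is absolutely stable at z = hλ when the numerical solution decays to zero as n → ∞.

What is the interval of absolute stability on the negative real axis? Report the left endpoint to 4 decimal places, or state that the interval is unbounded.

z∈(-6.0000,0).

Set f=λy, z=hλ:
  k1=λy_n ⇒ h·k1=z·y_n;  k2=λ(1+2/3z)y_n ⇒ h·k2=z(1+2/3z)y_n
  y_{n+1}/y_n = 1 + 3/4z + 1/4z(1+2/3z) = 1 + z + 1/6z²
  Hence R(z) = 1 + z + 1/6z².

Boundary: |R(x)|=1, x<0.
x=-1.09: |R|=0.1080
R=1: x+1/6x²=0 ⇒ x=−6=-6.0000; min R=1−1/(4·1/6)=-0.5000>−1
Confirm numerically:
  x=-4.975: |R|=0.15010 <1
  x=-3.198: |R|=0.49347 <1
  x=-3.169: |R|=0.49524 <1
  x=-2.451: |R|=0.44977 <1
  x=-6.516: |R|=1.56038 >1
  x=-6.283: |R|=1.29635 >1
So |R|<1 on (-6.0000, 0).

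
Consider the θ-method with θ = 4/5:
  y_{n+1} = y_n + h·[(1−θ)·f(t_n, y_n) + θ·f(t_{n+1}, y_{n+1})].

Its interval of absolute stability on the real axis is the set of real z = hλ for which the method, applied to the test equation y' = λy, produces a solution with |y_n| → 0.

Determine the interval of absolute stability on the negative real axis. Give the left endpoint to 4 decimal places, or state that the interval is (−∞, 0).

interval (−∞, 0).

Set f=λy, z=hλ:
  y_{n+1} = y_n + z·[1/5·y_n + 4/5·y_{n+1}] ⇒ (1 − 4/5z)y_{n+1} = (1 + 1/5z)y_n
  R(z) = (1 + 1/5z)/(1 − 4/5z).

Find x<0 with |R(x)|<1.
x=-0.84: |R|=0.4976
x=-2: |R|=0.2308
x=-10: |R|=0.1111
x=-100: |R|=0.2346
θ=4/5≥1/2 ⇒ |1+1/5x|<|1−4/5x| ∀x<0 ⇒ unbounded interval.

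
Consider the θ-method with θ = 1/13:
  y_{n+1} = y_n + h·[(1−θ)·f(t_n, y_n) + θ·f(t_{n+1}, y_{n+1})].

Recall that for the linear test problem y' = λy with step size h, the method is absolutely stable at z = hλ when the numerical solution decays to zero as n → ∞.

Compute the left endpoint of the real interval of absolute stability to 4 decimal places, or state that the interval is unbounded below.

left endpoint -2.3636.

With y'=λy (z=hλ):
  y_{n+1} = y_n + z·[12/13·y_n + 1/13·y_{n+1}] ⇒ (1 − 1/13z)y_{n+1} = (1 + 12/13z)y_n
  ⇒ R(z) = (1 + 12/13z)/(1 − 1/13z).

Find x<0 with |R(x)|<1.
x=-1.75: |R|=0.5424
R=−1: 1+12/13x = −1+1/13x ⇒ -11/13x=2 ⇒ x=2/(-11/13)=-2.3636
Confirm numerically:
  x=-1.475: |R|=0.32470 <1
  x=-1.286: |R|=0.17024 <1
  x=-1.024: |R|=0.05077 <1
  x=-1.021: |R|=0.05335 <1
  x=-2.600: |R|=1.16667 >1
  x=-2.488: |R|=1.08833 >1
So |R|<1 on (-2.3636, 0).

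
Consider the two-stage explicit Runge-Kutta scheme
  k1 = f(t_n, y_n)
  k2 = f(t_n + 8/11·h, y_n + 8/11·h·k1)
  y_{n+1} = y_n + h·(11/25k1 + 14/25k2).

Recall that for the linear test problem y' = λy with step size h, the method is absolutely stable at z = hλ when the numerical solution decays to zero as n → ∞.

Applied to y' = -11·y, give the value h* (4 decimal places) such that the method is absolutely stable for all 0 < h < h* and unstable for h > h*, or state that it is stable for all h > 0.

(-2.4554,0); λ=-11 ⇒ h* = (275/112)/11 = 0.2232.

On y'=λy, z=hλ:
  k1=λy_n ⇒ h·k1=z·y_n;  k2=λ(1+8/11z)y_n ⇒ h·k2=z(1+8/11z)y_n
  y_{n+1}/y_n = 1 + 11/25z + 14/25z(1+8/11z) = 1 + z + 112/275z²
  so R(z) = 1 + z + 112/275z².

Solve |R(x)|<1 on ℝ⁻.
x=-1.35: |R|=0.3923
R=1: x+112/275x²=0 ⇒ x=−275/112=-2.4554; min R=1−1/(4·112/275)=0.3862>−1
Confirm numerically:
  x=-1.977: |R|=0.61484 <1
  x=-1.899: |R|=0.56971 <1
  x=-1.119: |R|=0.39097 <1
  x=-3.044: |R|=1.72976 >1
  x=-3.000: |R|=1.66545 >1
Stable set (-2.4554, 0).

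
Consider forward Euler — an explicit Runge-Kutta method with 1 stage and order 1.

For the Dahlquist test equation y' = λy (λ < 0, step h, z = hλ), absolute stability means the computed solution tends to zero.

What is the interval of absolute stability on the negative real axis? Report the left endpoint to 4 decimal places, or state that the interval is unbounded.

(-2.0000, 0).

With y'=λy (z=hλ):
  order 1, 1-stage ⇒ R(z)=1+z
  (e.g. R(-0.69)=0.31000, |R|=0.31000)

Boundary: |R(x)|=1, x<0.
x=-0.69: |R|=0.3100
|R(-2.32)|=1.3200 |R(-2.08)|=1.0800 |R(-0.66)|=0.3400
Bisect:
  x_lo=-2.3534 |R|=1.3534  x_hi=-0.1548 |R|=0.8452
  mid=-1.25410 |R|=0.25410 →hi
  mid=-1.80377 |R|=0.80377 →hi
  mid=-2.07861 |R|=1.07861 →lo
  mid=-1.94119 |R|=0.94119 →hi
  mid=-2.00990 |R|=1.00990 →lo
  mid=-1.97555 |R|=0.97555 →hi
  mid=-1.99272 |R|=0.99272 →hi
  ...
  [-2.00010,-1.99997] ⇒ x*=-2.0000
Interval (-2.0000, 0).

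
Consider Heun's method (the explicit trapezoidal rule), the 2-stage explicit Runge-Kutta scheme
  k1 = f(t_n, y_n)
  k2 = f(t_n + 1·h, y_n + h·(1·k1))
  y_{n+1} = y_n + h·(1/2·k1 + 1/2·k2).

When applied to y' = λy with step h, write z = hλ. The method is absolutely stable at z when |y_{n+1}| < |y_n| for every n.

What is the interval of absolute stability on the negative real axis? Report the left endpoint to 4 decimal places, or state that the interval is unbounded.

(-2.0000, 0).

Set f=λy, z=hλ:
  order 2, 2-stage ⇒ R(z)=1+z+z^2/2
  (e.g. R(-1.78)=0.80420, |R|=0.80420)

Solve |R(x)|<1 on ℝ⁻.
x=-1.78: |R|=0.8042
|R(-1.56)|=0.6568 |R(-0.64)|=0.5648 |R(-0.53)|=0.6104
Bisect:
  x_lo=-2.6781 |R|=1.9079  x_hi=-0.0721 |R|=0.9305
  mid=-1.37510 |R|=0.57035 →hi
  mid=-2.02658 |R|=1.02693 →lo
  mid=-1.70084 |R|=0.74559 →hi
  mid=-1.86371 |R|=0.87299 →hi
  mid=-1.94514 |R|=0.94665 →hi
  mid=-1.98586 |R|=0.98596 →hi
  mid=-2.00622 |R|=1.00624 →lo
  mid=-1.99604 |R|=0.99605 →hi
  mid=-2.00113 |R|=1.00113 →lo
  ...
  [-2.00002,-1.99986] ⇒ x*=-2.0000
Interval (-2.0000, 0).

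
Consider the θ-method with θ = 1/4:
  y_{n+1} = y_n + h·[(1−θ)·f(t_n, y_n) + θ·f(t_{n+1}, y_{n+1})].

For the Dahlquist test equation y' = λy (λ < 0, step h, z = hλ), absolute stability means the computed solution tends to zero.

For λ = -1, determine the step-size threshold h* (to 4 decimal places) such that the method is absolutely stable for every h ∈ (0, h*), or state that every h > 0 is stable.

On y'=λy, z=hλ:
  y_{n+1} = y_n + z·[3/4·y_n + 1/4·y_{n+1}] ⇒ (1 − 1/4z)y_{n+1} = (1 + 3/4z)y_n
  so R(z) = (1 + 3/4z)/(1 − 1/4z).

Solve |R(x)|<1 on ℝ⁻.
x=-1.25: |R|=0.0476
R=−1: 1+3/4x = −1+1/4x ⇒ -1/2x=2 ⇒ x=2/(-1/2)=-4.0000
Confirm numerically:
  x=-3.693: |R|=0.92019 <1
  x=-3.488: |R|=0.86325 <1
  x=-2.946: |R|=0.69652 <1
  x=-2.184: |R|=0.41268 <1
  x=-4.262: |R|=1.06342 >1
  x=-4.252: |R|=1.06108 >1
  x=-4.219: |R|=1.05329 >1
Interval (-4.0000, 0).

(-4.0000,0); λ=-1 ⇒ h* = (4)/1 = 4.0000.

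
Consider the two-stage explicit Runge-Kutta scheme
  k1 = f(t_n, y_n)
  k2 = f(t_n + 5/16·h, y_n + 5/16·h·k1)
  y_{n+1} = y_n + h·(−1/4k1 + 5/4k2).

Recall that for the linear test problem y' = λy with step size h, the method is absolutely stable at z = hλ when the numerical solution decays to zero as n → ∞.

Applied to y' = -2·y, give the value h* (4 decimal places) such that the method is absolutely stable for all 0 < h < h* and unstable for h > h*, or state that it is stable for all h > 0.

(-2.5600,0); λ=-2 ⇒ h* = (64/25)/2 = 1.2800.

With y'=λy (z=hλ):
  k1=λy_n ⇒ h·k1=z·y_n;  k2=λ(1+5/16z)y_n ⇒ h·k2=z(1+5/16z)y_n
  y_{n+1}/y_n = 1 − 1/4z + 5/4z(1+5/16z) = 1 + z + 25/64z²
  Hence R(z) = 1 + z + 25/64z².

Boundary: |R(x)|=1, x<0.
x=-0.91: |R|=0.4135
R=1: x+25/64x²=0 ⇒ x=−64/25=-2.5600; min R=1−1/(4·25/64)=0.3600>−1
Confirm numerically:
  x=-2.520: |R|=0.96062 <1
  x=-2.017: |R|=0.57218 <1
  x=-1.163: |R|=0.36535 <1
  x=-3.084: |R|=1.63126 >1
  x=-3.059: |R|=1.59627 >1
  x=-2.898: |R|=1.38263 >1
Interval (-2.5600, 0).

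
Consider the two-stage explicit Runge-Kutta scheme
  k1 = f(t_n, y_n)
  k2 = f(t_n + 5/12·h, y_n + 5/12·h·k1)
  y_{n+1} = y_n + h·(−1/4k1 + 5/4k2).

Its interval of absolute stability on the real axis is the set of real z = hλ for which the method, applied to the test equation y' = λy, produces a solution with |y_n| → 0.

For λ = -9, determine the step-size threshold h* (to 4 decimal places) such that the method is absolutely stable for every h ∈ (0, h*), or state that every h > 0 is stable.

(-1.9200,0); λ=-9 ⇒ h* = (48/25)/9 = 0.2133.

Test eqn y'=λy, z=hλ:
  k1=λy_n ⇒ h·k1=z·y_n;  k2=λ(1+5/12z)y_n ⇒ h·k2=z(1+5/12z)y_n
  y_{n+1}/y_n = 1 − 1/4z + 5/4z(1+5/12z) = 1 + z + 25/48z²
  so R(z) = 1 + z + 25/48z².

Need |R(x)|<1, x<0.
x=-1.57: |R|=0.7138
R=1: x+25/48x²=0 ⇒ x=−48/25=-1.9200; min R=1−1/(4·25/48)=0.5200>−1
Confirm numerically:
  x=-1.699: |R|=0.80444 <1
  x=-1.368: |R|=0.60670 <1
  x=-1.175: |R|=0.54408 <1
  x=-0.985: |R|=0.52033 <1
  x=-2.503: |R|=1.76003 >1
  x=-2.051: |R|=1.13994 >1
Interval (-1.9200, 0).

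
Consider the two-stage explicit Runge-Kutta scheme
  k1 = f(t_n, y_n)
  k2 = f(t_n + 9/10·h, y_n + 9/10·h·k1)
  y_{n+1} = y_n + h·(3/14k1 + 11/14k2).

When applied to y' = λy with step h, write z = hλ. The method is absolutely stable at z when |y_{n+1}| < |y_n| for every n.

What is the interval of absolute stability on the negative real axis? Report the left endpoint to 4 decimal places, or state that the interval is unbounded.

With y'=λy (z=hλ):
  k1=λy_n ⇒ h·k1=z·y_n;  k2=λ(1+9/10z)y_n ⇒ h·k2=z(1+9/10z)y_n
  y_{n+1}/y_n = 1 + 3/14z + 11/14z(1+9/10z) = 1 + z + 99/140z²
  Hence R(z) = 1 + z + 99/140z².

Find x<0 with |R(x)|<1.
x=-1.16: |R|=0.7915
R=1: x+99/140x²=0 ⇒ x=−140/99=-1.4141; min R=1−1/(4·99/140)=0.6465>−1
Confirm numerically:
  x=-1.147: |R|=0.78332 <1
  x=-0.752: |R|=0.64789 <1
  x=-0.683: |R|=0.64687 <1
  x=-1.972: |R|=1.77793 >1
  x=-1.870: |R|=1.60281 >1
  x=-1.484: |R|=1.07331 >1
Interval (-1.4141, 0).

z∈(-1.4141,0).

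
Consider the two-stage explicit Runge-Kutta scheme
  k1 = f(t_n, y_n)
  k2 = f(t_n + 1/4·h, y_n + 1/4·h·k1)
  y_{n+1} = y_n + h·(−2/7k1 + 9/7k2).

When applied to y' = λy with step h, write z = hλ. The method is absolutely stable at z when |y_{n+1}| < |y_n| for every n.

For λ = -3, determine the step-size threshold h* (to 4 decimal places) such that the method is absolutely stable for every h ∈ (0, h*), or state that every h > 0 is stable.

(-3.1111,0); λ=-3 ⇒ h* = (28/9)/3 = 1.0370.

With y'=λy (z=hλ):
  k1=λy_n ⇒ h·k1=z·y_n;  k2=λ(1+1/4z)y_n ⇒ h·k2=z(1+1/4z)y_n
  y_{n+1}/y_n = 1 − 2/7z + 9/7z(1+1/4z) = 1 + z + 9/28z²
  Hence R(z) = 1 + z + 9/28z².

Boundary: |R(x)|=1, x<0.
x=-1.38: |R|=0.2321
R=1: x+9/28x²=0 ⇒ x=−28/9=-3.1111; min R=1−1/(4·9/28)=0.2222>−1
Confirm numerically:
  x=-2.702: |R|=0.64469 <1
  x=-2.135: |R|=0.33014 <1
  x=-1.889: |R|=0.25796 <1
  x=-1.599: |R|=0.22283 <1
  x=-3.361: |R|=1.26996 >1
  x=-3.245: |R|=1.13965 >1
Stable set (-3.1111, 0).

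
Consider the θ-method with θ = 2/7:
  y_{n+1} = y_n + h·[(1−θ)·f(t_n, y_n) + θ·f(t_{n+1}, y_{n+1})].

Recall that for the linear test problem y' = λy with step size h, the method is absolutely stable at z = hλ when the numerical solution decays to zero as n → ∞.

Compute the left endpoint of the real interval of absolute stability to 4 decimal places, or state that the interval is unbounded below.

Set f=λy, z=hλ:
  y_{n+1} = y_n + z·[5/7·y_n + 2/7·y_{n+1}] ⇒ (1 − 2/7z)y_{n+1} = (1 + 5/7z)y_n
  so R(z) = (1 + 5/7z)/(1 − 2/7z).

Boundary: |R(x)|=1, x<0.
x=-1.6: |R|=0.0980
R=−1: 1+5/7x = −1+2/7x ⇒ -3/7x=2 ⇒ x=2/(-3/7)=-4.6667
Confirm numerically:
  x=-4.011: |R|=0.86906 <1
  x=-3.908: |R|=0.84638 <1
  x=-3.748: |R|=0.80988 <1
  x=-2.429: |R|=0.43388 <1
  x=-5.232: |R|=1.09711 >1
  x=-5.051: |R|=1.06742 >1
  x=-4.743: |R|=1.01389 >1
Interval (-4.6667, 0).

z* = -4.6667.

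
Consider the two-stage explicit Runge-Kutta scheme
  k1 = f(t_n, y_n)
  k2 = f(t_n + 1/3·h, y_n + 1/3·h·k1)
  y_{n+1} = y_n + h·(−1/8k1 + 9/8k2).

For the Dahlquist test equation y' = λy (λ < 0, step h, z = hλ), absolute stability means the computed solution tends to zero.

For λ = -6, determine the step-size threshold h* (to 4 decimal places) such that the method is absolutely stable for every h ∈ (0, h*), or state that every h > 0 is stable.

(-2.6667,0); λ=-6 ⇒ h* = (8/3)/6 = 0.4444.

Test eqn y'=λy, z=hλ:
  k1=λy_n ⇒ h·k1=z·y_n;  k2=λ(1+1/3z)y_n ⇒ h·k2=z(1+1/3z)y_n
  y_{n+1}/y_n = 1 − 1/8z + 9/8z(1+1/3z) = 1 + z + 3/8z²
  Hence R(z) = 1 + z + 3/8z².

Boundary: |R(x)|=1, x<0.
x=-0.75: |R|=0.4609
R=1: x+3/8x²=0 ⇒ x=−8/3=-2.6667; min R=1−1/(4·3/8)=0.3333>−1
Confirm numerically:
  x=-2.297: |R|=0.68158 <1
  x=-1.988: |R|=0.49405 <1
  x=-1.813: |R|=0.41961 <1
  x=-2.960: |R|=1.32560 >1
  x=-2.933: |R|=1.29293 >1
  x=-2.873: |R|=1.22230 >1
So |R|<1 on (-2.6667, 0).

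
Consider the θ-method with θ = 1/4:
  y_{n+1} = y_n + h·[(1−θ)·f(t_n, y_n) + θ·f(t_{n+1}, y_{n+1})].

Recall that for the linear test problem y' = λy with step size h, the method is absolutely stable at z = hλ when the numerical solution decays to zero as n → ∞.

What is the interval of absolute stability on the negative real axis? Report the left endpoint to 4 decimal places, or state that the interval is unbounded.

Set f=λy, z=hλ:
  y_{n+1} = y_n + z·[3/4·y_n + 1/4·y_{n+1}] ⇒ (1 − 1/4z)y_{n+1} = (1 + 3/4z)y_n
  R(z) = (1 + 3/4z)/(1 − 1/4z).

Need |R(x)|<1, x<0.
x=-1.4: |R|=0.0370
R=−1: 1+3/4x = −1+1/4x ⇒ -1/2x=2 ⇒ x=2/(-1/2)=-4.0000
Confirm numerically:
  x=-2.872: |R|=0.67171 <1
  x=-2.518: |R|=0.54526 <1
  x=-1.710: |R|=0.19790 <1
  x=-4.412: |R|=1.09796 >1
  x=-4.405: |R|=1.09637 >1
  x=-4.307: |R|=1.07391 >1
So |R|<1 on (-4.0000, 0).

z∈(-4.0000,0).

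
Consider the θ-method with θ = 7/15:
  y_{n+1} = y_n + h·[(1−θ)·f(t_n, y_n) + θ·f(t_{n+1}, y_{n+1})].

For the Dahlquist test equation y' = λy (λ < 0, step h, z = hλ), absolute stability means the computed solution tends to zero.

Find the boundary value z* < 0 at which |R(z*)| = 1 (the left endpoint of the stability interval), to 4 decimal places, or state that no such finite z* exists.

On y'=λy, z=hλ:
  y_{n+1} = y_n + z·[8/15·y_n + 7/15·y_{n+1}] ⇒ (1 − 7/15z)y_{n+1} = (1 + 8/15z)y_n
  ⇒ R(z) = (1 + 8/15z)/(1 − 7/15z).

Find x<0 with |R(x)|<1.
x=-0.88: |R|=0.3762
R=−1: 1+8/15x = −1+7/15x ⇒ -1/15x=2 ⇒ x=2/(-1/15)=-30.0000
Confirm numerically:
  x=-29.334: |R|=0.99698 <1
  x=-22.126: |R|=0.95365 <1
  x=-20.591: |R|=0.94087 <1
  x=-15.679: |R|=0.88521 <1
  x=-30.487: |R|=1.00213 >1
  x=-30.277: |R|=1.00122 >1
Interval (-30.0000, 0).

z* = -30.0000.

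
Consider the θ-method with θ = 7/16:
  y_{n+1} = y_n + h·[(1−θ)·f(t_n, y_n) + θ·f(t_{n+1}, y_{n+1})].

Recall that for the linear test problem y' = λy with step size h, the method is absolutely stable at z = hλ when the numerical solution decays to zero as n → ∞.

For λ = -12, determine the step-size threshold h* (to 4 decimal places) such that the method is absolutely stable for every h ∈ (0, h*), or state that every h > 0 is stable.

(-16.0000,0); λ=-12 ⇒ h* = (16)/12 = 1.3333.

Test eqn y'=λy, z=hλ:
  y_{n+1} = y_n + z·[9/16·y_n + 7/16·y_{n+1}] ⇒ (1 − 7/16z)y_{n+1} = (1 + 9/16z)y_n
  Hence R(z) = (1 + 9/16z)/(1 − 7/16z).

Need |R(x)|<1, x<0.
x=-1.69: |R|=0.0284
R=−1: 1+9/16x = −1+7/16x ⇒ -1/8x=2 ⇒ x=2/(-1/8)=-16.0000
Confirm numerically:
  x=-14.284: |R|=0.97041 <1
  x=-13.151: |R|=0.94727 <1
  x=-10.283: |R|=0.87004 <1
  x=-6.654: |R|=0.70130 <1
  x=-16.532: |R|=1.00808 >1
  x=-16.358: |R|=1.00549 >1
  x=-16.156: |R|=1.00242 >1
So |R|<1 on (-16.0000, 0).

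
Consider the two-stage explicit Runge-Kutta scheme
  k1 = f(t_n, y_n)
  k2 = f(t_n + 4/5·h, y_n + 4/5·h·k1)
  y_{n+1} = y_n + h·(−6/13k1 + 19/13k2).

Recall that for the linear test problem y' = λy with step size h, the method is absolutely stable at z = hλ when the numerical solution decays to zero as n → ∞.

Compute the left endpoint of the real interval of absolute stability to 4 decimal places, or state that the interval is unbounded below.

z* = -0.8553.

Set f=λy, z=hλ:
  k1=λy_n ⇒ h·k1=z·y_n;  k2=λ(1+4/5z)y_n ⇒ h·k2=z(1+4/5z)y_n
  y_{n+1}/y_n = 1 − 6/13z + 19/13z(1+4/5z) = 1 + z + 76/65z²
  so R(z) = 1 + z + 76/65z².

Find x<0 with |R(x)|<1.
x=-1.15: |R|=1.3963
R=1: x+76/65x²=0 ⇒ x=−65/76=-0.8553; min R=1−1/(4·76/65)=0.7862>−1
Confirm numerically:
  x=-0.693: |R|=0.86852 <1
  x=-0.587: |R|=0.81588 <1
  x=-0.544: |R|=0.80202 <1
  x=-0.449: |R|=0.78672 <1
  x=-1.131: |R|=1.36463 >1
  x=-0.918: |R|=1.06734 >1
  x=-0.895: |R|=1.04158 >1
So |R|<1 on (-0.8553, 0).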